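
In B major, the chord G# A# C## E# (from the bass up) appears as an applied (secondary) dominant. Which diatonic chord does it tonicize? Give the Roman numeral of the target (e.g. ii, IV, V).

iii

The chord is a dominant seventh chord on A#.
A dominant resolves down a perfect fifth: A# → D#. In B major, D# is scale degree 3, i.e. iii.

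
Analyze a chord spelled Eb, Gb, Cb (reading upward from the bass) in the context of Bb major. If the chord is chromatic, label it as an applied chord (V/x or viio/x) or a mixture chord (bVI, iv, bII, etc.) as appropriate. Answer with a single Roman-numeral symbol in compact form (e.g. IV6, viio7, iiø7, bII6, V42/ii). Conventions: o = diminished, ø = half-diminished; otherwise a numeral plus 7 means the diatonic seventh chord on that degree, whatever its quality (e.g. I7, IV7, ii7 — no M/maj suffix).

The pitches Cb-Eb-Gb form a major triad rooted on Cb.
Cb is the lowered second degree of Bb major (diatonic 2 would be C). This is the Neapolitan sixth — a major triad on the lowered second degree, here in its customary first inversion.
With Eb in the bass the chord is in first inversion, so the figured bass is 6.

bII6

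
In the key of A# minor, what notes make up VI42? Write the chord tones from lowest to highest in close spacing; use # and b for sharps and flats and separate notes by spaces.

In A# minor, scale degree 6 is F#, and the diatonic chord built there is a major seventh chord.
Stacking thirds from F# gives F#-A#-C#-E#.
With the 42 figure the chord is in third inversion; from the bass E# upward in close position it reads E#-F#-A#-C#.

E# F# A# C#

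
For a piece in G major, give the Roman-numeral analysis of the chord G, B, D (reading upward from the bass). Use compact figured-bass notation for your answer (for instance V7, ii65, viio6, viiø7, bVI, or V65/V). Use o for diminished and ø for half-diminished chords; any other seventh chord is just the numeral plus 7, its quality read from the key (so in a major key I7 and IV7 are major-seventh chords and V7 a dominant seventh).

The pitches G-B-D form a major triad rooted on G.
G is scale degree 1 in G major, and a major triad on that degree is written I.

I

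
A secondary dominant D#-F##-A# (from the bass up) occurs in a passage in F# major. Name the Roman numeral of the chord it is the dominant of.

ii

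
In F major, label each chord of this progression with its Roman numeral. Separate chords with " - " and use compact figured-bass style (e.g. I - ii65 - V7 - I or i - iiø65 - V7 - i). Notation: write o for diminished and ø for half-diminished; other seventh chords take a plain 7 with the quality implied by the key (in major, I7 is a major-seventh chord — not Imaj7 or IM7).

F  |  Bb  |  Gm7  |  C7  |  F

I - IV - ii7 - V7 - I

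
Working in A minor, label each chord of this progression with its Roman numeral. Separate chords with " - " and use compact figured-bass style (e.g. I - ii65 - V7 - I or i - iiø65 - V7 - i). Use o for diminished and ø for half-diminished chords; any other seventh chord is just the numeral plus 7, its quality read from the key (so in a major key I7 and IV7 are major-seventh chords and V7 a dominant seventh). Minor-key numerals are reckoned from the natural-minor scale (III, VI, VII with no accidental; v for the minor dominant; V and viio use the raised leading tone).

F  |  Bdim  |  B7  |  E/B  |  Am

VI - iio - V7/V - V64 - i

F: major triad on F = scale degree 6 → VI.
Bdim: root B is the supertonic; diminished triad there is iio.
B7 is the secondary dominant of V (dominant seventh chord on B): V7/V.
E/B: major triad on E = scale degree 5 → V64.
Am: minor triad on A = scale degree 1 → i.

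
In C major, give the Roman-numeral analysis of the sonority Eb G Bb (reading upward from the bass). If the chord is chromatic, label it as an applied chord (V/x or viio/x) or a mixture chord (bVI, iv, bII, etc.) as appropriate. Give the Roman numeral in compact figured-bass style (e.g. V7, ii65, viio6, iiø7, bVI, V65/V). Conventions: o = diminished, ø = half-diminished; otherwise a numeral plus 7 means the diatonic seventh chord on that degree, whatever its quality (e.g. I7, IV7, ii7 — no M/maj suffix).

Stacked in thirds the chord is Eb-G-Bb: a major triad on Eb.
Eb is the lowered third degree of C major (diatonic 3 would be E). This is a major triad on the lowered third degree, borrowed from the parallel minor.

bIII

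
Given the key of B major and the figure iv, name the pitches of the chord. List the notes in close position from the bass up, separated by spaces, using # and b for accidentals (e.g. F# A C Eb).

E G B

Scale degree 4 in B major is E; here the chord built on it is altered to a minor triad. iv is the minor subdominant, borrowed from the parallel minor.
So the chord is E-G-B, a minor triad.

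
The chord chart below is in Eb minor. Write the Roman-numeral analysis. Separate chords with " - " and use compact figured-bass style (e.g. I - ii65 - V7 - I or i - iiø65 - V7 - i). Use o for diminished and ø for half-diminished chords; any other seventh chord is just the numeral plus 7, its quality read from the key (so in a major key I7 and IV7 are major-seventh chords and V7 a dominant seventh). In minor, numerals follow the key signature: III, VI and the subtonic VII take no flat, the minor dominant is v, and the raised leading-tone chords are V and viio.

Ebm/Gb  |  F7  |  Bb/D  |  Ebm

i6 - V7/V - V6 - i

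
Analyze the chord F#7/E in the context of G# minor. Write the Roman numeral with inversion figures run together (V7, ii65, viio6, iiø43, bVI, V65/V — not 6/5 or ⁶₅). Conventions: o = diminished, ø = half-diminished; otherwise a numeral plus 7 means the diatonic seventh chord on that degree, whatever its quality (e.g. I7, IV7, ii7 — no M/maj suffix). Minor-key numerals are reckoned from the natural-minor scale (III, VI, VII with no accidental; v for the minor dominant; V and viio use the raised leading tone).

The pitches F#-A#-C#-E form a dominant seventh chord rooted on F#.
F# is scale degree 7 in G# minor, and a dominant seventh chord on that degree is written VII7.
With E in the bass the chord is in third inversion, so the figured bass is 42.

VII42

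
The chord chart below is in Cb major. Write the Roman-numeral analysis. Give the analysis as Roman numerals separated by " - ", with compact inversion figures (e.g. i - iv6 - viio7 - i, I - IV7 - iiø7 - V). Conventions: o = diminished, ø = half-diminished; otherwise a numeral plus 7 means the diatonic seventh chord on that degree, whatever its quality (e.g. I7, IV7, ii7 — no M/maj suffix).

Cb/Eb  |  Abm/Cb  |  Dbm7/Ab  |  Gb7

Cb/Eb: root Cb is the tonic; major triad there is I6.
Abm/Cb: minor triad on Ab = scale degree 6 → vi6.
Dbm7/Ab: root Db is the supertonic; minor seventh chord there is ii43.
Gb7: dominant seventh chord on Gb = scale degree 5 → V7.

I6 - vi6 - ii43 - V7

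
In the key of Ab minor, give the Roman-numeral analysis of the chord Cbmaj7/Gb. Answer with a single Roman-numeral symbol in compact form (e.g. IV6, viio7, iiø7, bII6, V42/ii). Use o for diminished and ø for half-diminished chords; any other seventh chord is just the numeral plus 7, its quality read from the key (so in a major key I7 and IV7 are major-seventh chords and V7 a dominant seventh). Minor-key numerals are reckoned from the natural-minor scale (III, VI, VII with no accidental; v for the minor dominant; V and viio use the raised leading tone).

The pitches Cb-Eb-Gb-Bb form a major seventh chord rooted on Cb.
In Ab minor, Cb is the mediant; the diatonic major seventh chord there is III7.
With Gb in the bass the chord is in second inversion, so the figured bass is 43.

III43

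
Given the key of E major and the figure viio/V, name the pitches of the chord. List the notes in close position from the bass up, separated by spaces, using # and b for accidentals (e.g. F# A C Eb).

viio/V is a secondary leading-tone chord. The target V is B in E major; the applied chord is rooted a semitone below, on A#.
Building a diminished triad on A# gives A#-C#-E.

A# C# E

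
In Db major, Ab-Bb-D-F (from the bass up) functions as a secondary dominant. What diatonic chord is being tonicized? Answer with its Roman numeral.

The chord is a dominant seventh chord on Bb.
A dominant resolves down a perfect fifth: Bb → Eb. In Db major, Eb is scale degree 2, i.e. ii.

ii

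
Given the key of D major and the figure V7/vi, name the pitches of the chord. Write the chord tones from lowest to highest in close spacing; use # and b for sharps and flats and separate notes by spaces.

F# A# C# E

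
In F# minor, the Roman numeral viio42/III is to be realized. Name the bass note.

F

The applied chord viio42/III is rooted on G#: G#-B-D-F.
The figure 42 means third inversion — the seventh is in the bass.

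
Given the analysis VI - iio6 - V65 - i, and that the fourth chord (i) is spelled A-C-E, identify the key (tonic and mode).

The chord Am is a minor triad rooted on A; its label is i.
If A is scale degree 1 and the mode makes that degree carry a minor triad, the tonic is A and the mode is minor.

A minor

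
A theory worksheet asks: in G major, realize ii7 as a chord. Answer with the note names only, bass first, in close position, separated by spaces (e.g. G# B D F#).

A C E G

In G major, the second degree is A, and the diatonic chord built there is a minor seventh chord.
Stacking thirds from A gives A-C-E-G.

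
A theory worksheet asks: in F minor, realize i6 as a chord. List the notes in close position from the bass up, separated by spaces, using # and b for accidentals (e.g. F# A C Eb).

In F minor, the first degree is F, and the diatonic chord built there is a minor triad.
Stacking thirds from F gives F-Ab-C.
The figured bass 6 indicates first inversion, placing the third (Ab) in the bass: Ab-C-F.

Ab C F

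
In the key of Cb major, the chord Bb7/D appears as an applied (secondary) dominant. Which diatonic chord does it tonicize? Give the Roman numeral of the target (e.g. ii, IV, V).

iii

The chord is a dominant seventh chord on Bb.
A dominant resolves down a perfect fifth: Bb → Eb. In Cb major, Eb is scale degree 3, i.e. iii.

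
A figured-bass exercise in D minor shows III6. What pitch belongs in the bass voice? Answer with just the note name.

A

III in D minor has root F; the chord is F-A-C.
The figure 6 means first inversion — the third is in the bass.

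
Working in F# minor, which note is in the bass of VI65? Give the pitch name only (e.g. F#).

VI in F# minor has root D; the chord is D-F#-A-C#.
The figure 65 means first inversion — the third is in the bass.

F#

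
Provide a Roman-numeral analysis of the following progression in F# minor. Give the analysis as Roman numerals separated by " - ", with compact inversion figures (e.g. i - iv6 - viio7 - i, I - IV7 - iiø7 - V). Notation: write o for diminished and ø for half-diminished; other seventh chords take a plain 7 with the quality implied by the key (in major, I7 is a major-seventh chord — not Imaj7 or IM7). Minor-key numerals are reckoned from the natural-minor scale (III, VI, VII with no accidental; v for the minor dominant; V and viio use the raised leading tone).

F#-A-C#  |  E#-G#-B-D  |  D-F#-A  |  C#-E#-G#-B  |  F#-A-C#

i - viio7 - VI - V7 - i

F#-A-C#: root F# is the tonic; minor triad there is i.
E#-G#-B-D: fully diminished seventh chord on E# = scale degree 7 → viio7.
D-F#-A: major triad on D = scale degree 6 → VI.
C#-E#-G#-B: root C# is the dominant; dominant seventh chord there is V7.
F#-A-C# has root F#, degree 1 in F# minor, so i.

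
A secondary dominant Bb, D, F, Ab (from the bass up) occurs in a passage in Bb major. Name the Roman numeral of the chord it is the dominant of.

The chord is a dominant seventh chord on Bb.
A dominant resolves down a perfect fifth: Bb → Eb. In Bb major, Eb is scale degree 4, i.e. IV.

IV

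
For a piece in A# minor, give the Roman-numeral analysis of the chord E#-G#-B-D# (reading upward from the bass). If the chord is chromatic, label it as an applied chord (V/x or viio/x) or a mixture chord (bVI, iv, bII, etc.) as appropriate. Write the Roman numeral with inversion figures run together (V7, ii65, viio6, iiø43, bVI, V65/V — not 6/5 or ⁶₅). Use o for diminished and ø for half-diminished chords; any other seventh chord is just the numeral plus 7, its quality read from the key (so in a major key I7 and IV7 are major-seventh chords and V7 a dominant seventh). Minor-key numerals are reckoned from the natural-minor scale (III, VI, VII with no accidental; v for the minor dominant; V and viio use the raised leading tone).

The pitches E#-G#-B-D# form a half-diminished seventh chord rooted on E#.
E# sits a half step below F# (VI in A# minor); a diminished chord there is the applied leading-tone chord of VI.

viiø7/VI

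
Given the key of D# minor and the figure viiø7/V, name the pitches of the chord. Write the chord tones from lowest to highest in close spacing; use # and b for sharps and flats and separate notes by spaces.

G## B# D# F##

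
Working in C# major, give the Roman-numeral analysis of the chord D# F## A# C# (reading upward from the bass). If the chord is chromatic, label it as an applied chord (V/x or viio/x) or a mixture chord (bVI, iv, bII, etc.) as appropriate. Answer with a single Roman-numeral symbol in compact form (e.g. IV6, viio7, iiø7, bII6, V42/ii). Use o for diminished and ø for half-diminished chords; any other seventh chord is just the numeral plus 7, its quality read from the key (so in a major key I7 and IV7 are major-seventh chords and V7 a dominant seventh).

The pitches D#-F##-A#-C# form a dominant seventh chord rooted on D#.
D# is not a diatonic chord root with this quality in C# major, but it lies a perfect fifth above G# (V), so the chord functions as an applied dominant of V.

V7/V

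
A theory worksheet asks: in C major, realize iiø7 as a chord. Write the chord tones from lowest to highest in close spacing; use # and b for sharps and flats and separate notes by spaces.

iiø7 is the half-diminished supertonic seventh, borrowed from the parallel minor. In C major that root is D.
So the chord is D-F-Ab-C.

D F Ab C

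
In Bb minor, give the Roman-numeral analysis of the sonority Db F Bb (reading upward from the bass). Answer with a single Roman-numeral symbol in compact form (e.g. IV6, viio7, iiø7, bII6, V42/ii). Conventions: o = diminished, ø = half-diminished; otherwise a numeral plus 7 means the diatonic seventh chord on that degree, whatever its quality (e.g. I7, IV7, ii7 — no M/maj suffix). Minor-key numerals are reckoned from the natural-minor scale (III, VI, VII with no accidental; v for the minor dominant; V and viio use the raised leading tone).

The pitches Bb-Db-F form a minor triad rooted on Bb.
In Bb minor, Bb is the tonic; the diatonic minor triad there is i.
With Db in the bass the chord is in first inversion, so the figured bass is 6.

i6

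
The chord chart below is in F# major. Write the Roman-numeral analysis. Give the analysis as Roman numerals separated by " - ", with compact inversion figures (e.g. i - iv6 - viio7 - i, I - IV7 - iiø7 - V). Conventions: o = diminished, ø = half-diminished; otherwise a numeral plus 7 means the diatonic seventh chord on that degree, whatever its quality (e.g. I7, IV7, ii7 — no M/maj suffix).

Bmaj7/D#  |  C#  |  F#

IV65 - V - I

Bmaj7/D#: root B is the subdominant; major seventh chord there is IV65.
C# has root C#, degree 5 in F# major, so V.
F#: root F# is the tonic; major triad there is I.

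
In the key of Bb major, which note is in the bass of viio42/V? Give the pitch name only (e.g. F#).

Db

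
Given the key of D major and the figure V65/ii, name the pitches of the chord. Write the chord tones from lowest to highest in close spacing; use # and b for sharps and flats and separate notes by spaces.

D# F# A B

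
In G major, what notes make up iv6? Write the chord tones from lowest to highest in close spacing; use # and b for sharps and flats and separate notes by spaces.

Eb G C

Scale degree 4 in G major is C; here the chord built on it is altered to a minor triad. iv6 is the minor subdominant, borrowed from the parallel minor.
So the chord is C-Eb-G, a minor triad.
With the 6 figure the chord is in first inversion; from the bass Eb upward in close position it reads Eb-G-C.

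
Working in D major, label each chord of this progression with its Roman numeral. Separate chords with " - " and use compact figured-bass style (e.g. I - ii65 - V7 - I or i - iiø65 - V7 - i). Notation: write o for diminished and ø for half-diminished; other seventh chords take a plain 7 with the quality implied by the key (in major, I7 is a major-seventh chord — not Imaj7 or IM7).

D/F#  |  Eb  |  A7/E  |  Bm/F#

I6 - bII - V43 - vi64

D/F#: root D is the tonic; major triad there is I6.
Eb is non-diatonic — a major triad on the lowered supertonic (Eb): the Neapolitan chord, bII.
A7/E: dominant seventh chord on A = scale degree 5 → V43.
Bm/F#: minor triad on B = scale degree 6 → vi64.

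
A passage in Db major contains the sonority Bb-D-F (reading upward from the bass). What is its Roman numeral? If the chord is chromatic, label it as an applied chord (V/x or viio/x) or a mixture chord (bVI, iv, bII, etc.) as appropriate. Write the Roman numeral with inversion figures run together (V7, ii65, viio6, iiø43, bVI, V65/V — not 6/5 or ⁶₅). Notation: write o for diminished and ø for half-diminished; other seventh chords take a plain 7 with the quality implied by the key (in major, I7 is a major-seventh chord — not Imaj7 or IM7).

V/ii

The pitches Bb-D-F form a major triad rooted on Bb.
Bb is not a diatonic chord root with this quality in Db major, but it lies a perfect fifth above Eb (ii), so the chord functions as an applied dominant of ii.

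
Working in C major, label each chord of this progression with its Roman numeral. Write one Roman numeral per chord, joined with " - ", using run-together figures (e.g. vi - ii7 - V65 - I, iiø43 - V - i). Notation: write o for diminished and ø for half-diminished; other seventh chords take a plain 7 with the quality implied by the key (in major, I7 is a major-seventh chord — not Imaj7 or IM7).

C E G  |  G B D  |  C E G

C-E-G has root C, degree 1 in C major, so I.
G-B-D: root G is the dominant; major triad there is V.
C-E-G: root C is the tonic; major triad there is I.

I - V - I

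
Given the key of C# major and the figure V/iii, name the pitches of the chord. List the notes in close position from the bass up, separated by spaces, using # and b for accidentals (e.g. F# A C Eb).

B# D## F##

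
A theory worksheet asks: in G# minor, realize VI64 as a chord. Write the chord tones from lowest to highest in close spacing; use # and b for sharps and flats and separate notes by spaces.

In G# minor, the submediant is E, and the diatonic chord built there is a major triad.
That chord is spelled E-G#-B.
With the 64 figure the chord is in second inversion; from the bass B upward in close position it reads B-E-G#.

B E G#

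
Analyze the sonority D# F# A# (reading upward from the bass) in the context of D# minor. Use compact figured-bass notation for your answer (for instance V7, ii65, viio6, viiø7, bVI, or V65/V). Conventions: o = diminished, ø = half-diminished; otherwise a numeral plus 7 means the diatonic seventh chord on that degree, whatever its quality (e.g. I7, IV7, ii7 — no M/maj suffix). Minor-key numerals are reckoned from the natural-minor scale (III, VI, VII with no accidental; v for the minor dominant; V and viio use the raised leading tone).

The pitches D#-F#-A# form a minor triad rooted on D#.
D# is scale degree 1 in D# minor, and a minor triad on that degree is written i.

i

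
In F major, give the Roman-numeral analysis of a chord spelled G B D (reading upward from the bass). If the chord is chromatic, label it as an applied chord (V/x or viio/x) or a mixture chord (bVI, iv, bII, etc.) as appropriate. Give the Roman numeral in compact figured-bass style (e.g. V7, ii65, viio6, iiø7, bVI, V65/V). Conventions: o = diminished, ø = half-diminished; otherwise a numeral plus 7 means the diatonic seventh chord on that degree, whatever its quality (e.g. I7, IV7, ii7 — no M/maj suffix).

V/V

Stacked in thirds the chord is G-B-D: a major triad on G.
G is not a diatonic chord root with this quality in F major, but it lies a perfect fifth above C (V), so the chord functions as an applied dominant of V.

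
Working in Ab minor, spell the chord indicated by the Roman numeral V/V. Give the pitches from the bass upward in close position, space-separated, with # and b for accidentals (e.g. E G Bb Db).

V/V is a secondary dominant — the dominant triad of V. V in Ab minor is Eb, so the applied chord's root is Bb, a perfect fifth above.
Building a major triad on Bb gives Bb-D-F.

Bb D F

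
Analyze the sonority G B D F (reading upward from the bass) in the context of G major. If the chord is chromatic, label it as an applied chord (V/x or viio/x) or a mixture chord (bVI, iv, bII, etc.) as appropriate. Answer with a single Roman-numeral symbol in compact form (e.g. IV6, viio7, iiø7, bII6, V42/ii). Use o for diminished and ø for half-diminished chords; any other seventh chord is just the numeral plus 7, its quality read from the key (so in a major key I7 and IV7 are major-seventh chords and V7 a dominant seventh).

Stacked in thirds the chord is G-B-D-F: a dominant seventh chord on G.
G is not a diatonic chord root with this quality in G major, but it lies a perfect fifth above C (IV), so the chord functions as an applied dominant of IV.

V7/IV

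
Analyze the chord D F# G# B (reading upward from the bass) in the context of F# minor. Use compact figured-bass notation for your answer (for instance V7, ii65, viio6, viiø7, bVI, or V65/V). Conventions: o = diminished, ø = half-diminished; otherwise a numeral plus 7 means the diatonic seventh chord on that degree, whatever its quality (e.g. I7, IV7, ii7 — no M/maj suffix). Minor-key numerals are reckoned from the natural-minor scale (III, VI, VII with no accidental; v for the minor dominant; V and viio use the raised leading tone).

The pitches G#-B-D-F# form a half-diminished seventh chord rooted on G#.
In F# minor, G# is the supertonic; the diatonic half-diminished seventh chord there is iiø7.
With D in the bass the chord is in second inversion, so the figured bass is 43.

iiø43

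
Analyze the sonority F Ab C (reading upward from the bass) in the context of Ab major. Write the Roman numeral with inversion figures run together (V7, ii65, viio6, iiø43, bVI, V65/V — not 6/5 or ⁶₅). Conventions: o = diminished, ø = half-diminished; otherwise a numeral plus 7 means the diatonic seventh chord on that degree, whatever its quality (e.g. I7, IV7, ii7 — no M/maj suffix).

Stacked in thirds the chord is F-Ab-C: a minor triad on F.
In Ab major, F is the submediant; the diatonic minor triad there is vi.

vi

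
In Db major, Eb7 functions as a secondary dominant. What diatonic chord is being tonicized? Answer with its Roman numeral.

The chord is a dominant seventh chord on Eb.
A dominant resolves down a perfect fifth: Eb → Ab. In Db major, Ab is scale degree 5, i.e. V.

V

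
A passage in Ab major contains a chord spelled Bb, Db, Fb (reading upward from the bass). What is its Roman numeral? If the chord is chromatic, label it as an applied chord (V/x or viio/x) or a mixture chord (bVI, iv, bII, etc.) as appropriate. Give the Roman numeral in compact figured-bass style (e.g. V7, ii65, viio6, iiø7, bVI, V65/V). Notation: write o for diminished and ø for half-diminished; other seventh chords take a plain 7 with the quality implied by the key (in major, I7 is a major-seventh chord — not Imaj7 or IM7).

iio

Stacked in thirds the chord is Bb-Db-Fb: a diminished triad on Bb.
Bb is the second degree of Ab major. This is the diminished supertonic triad, borrowed from the parallel minor.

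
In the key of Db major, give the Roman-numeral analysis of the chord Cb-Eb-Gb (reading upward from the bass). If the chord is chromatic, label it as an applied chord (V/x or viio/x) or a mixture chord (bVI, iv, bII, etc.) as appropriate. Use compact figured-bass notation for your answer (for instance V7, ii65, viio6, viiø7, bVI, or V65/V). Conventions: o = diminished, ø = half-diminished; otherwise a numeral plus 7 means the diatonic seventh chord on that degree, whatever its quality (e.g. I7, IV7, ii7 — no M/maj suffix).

Stacked in thirds the chord is Cb-Eb-Gb: a major triad on Cb.
Cb is the lowered seventh degree of Db major (diatonic 7 would be C). This is a major triad on the lowered seventh degree (the subtonic), borrowed from the parallel minor.

bVII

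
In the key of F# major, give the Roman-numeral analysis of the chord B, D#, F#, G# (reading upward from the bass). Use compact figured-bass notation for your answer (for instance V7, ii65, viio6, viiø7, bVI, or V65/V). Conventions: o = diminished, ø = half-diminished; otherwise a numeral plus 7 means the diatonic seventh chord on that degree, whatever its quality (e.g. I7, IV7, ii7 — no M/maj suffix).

The pitches G#-B-D#-F# form a minor seventh chord rooted on G#.
In F# major, G# is the supertonic; the diatonic minor seventh chord there is ii7.
With B in the bass the chord is in first inversion, so the figured bass is 65.

ii65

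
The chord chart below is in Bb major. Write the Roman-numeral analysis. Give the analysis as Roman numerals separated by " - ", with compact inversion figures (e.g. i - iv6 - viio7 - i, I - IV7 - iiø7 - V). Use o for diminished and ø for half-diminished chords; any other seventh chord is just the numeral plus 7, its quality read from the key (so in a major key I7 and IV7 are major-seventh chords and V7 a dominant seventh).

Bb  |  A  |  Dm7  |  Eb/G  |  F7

I - V/iii - iii7 - IV6 - V7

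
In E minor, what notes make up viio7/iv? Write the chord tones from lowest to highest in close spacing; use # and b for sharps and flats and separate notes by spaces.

G# B D F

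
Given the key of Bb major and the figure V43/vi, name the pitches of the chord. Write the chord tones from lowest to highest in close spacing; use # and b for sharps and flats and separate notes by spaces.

A C D F#

V43/vi is a secondary dominant — the dominant seventh of vi. vi in Bb major is G, so the applied chord's root is D, a perfect fifth above.
Building a dominant seventh chord on D gives D-F#-A-C.
With the 43 figure the chord is in second inversion; from the bass A upward in close position it reads A-C-D-F#.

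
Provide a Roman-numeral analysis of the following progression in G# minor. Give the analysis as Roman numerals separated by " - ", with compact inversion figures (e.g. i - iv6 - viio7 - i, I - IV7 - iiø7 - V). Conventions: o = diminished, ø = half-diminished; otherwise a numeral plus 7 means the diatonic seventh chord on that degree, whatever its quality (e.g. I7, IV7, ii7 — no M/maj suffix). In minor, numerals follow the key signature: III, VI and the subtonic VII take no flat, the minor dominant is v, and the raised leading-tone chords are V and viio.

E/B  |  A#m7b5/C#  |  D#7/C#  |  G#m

E/B: root E is the submediant; major triad there is VI64.
A#m7b5/C#: root A# is the supertonic; half-diminished seventh chord there is iiø65.
D#7/C#: dominant seventh chord on D# = scale degree 5 → V42.
G#m: root G# is the tonic; minor triad there is i.

VI64 - iiø65 - V42 - i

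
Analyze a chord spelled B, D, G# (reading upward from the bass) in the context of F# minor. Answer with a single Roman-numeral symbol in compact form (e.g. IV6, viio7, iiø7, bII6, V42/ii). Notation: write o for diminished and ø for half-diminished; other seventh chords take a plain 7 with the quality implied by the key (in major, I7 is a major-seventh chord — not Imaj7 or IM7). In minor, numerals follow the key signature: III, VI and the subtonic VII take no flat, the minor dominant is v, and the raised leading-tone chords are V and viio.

iio6

The pitches G#-B-D form a diminished triad rooted on G#.
G# is scale degree 2 in F# minor, and a diminished triad on that degree is written iio.
With B in the bass the chord is in first inversion, so the figured bass is 6.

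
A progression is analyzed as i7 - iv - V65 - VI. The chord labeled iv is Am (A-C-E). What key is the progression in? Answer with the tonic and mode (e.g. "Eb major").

E minor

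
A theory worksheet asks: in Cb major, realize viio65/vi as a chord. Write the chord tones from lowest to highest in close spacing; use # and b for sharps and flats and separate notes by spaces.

The slash marks an applied leading-tone chord: viio of vi. In Cb major, vi is Ab, so the leading tone to it is G, a half step below.
Building a fully diminished seventh chord on G gives G-Bb-Db-Fb.
The figured bass 65 indicates first inversion, placing the third (Bb) in the bass: Bb-Db-Fb-G.

Bb Db Fb G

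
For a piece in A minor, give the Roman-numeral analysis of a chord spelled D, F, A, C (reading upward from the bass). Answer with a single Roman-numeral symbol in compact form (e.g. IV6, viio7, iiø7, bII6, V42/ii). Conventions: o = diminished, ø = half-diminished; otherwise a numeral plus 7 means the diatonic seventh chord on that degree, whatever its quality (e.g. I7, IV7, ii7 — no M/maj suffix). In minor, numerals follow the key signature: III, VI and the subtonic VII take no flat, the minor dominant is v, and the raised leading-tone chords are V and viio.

iv7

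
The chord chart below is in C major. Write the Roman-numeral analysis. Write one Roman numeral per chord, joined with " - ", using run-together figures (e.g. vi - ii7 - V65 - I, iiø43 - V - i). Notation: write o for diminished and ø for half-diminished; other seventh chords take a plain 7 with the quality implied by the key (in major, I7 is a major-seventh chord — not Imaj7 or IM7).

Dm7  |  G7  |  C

Dm7 has root D, degree 2 in C major, so ii7.
G7: root G is the dominant; dominant seventh chord there is V7.
C: major triad on C = scale degree 1 → I.

ii7 - V7 - I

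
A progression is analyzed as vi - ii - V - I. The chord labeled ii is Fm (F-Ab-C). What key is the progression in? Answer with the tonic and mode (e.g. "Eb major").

ii is given as F-Ab-C — a minor triad with root F.
If F is scale degree 2 and the mode makes that degree carry a minor triad, the tonic is Eb and the mode is major.

Eb major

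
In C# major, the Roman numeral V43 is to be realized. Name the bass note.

V in C# major has root G#; the chord is G#-B#-D#-F#.
The figure 43 means second inversion — the fifth is in the bass.

D#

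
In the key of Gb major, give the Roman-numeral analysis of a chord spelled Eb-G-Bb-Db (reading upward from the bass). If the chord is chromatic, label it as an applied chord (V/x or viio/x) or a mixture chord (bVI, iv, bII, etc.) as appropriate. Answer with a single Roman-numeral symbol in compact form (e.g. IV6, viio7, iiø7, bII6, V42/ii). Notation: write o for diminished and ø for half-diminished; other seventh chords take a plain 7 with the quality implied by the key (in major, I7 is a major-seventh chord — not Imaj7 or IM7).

Stacked in thirds the chord is Eb-G-Bb-Db: a dominant seventh chord on Eb.
Eb is not a diatonic chord root with this quality in Gb major, but it lies a perfect fifth above Ab (ii), so the chord functions as an applied dominant of ii.

V7/ii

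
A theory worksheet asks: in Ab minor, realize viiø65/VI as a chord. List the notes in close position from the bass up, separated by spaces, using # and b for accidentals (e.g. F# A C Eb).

The slash marks an applied leading-tone chord: viio of VI. In Ab minor, VI is Fb, so the leading tone to it is Eb, a half step below.
Building a half-diminished seventh chord on Eb gives Eb-Gb-Bbb-Db.
The figured bass 65 indicates first inversion, placing the third (Gb) in the bass: Gb-Bbb-Db-Eb.

Gb Bbb Db Eb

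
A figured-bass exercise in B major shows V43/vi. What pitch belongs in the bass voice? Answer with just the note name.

A#

The applied chord V43/vi is rooted on D#: D#-F##-A#-C#.
The figure 43 means second inversion — the fifth is in the bass.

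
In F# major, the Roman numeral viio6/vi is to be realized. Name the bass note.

The applied chord viio6/vi is rooted on C##: C##-E#-G#.
The figure 6 means first inversion — the third is in the bass.

E#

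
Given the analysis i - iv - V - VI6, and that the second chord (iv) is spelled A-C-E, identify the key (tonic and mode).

The anchor chord is a minor triad on A, labeled iv.
Counting down 3 scale steps from A places the tonic on E; a minor triad on degree 4 is diatonic only in minor.

E minor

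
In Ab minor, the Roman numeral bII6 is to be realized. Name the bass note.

Db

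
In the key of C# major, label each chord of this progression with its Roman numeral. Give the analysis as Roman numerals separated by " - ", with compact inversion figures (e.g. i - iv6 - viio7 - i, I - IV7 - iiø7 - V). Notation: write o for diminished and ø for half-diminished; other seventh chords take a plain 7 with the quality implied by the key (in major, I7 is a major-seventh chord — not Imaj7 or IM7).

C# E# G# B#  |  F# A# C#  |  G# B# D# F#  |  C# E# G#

I7 - IV - V7 - I

C#-E#-G#-B#: major seventh chord on C# = scale degree 1 → I7.
F#-A#-C#: major triad on F# = scale degree 4 → IV.
G#-B#-D#-F#: root G# is the dominant; dominant seventh chord there is V7.
C#-E#-G#: root C# is the tonic; major triad there is I.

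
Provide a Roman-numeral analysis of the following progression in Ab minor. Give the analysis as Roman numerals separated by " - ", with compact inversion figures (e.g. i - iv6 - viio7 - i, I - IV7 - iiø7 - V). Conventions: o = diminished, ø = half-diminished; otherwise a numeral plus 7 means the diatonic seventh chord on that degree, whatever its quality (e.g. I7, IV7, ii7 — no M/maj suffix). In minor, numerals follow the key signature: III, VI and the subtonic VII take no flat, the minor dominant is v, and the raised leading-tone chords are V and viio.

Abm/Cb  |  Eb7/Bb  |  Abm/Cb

i6 - V43 - i6

Abm/Cb: minor triad on Ab = scale degree 1 → i6.
Eb7/Bb has root Eb, degree 5 in Ab minor, so V43.
Abm/Cb: root Ab is the tonic; minor triad there is i6.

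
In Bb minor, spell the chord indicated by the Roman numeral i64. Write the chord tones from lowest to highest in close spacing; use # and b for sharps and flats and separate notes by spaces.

F Bb Db

The numeral's case and figure indicate a minor triad. In Bb minor its root, the tonic, is Bb.
That chord is spelled Bb-Db-F.
With the 64 figure the chord is in second inversion; from the bass F upward in close position it reads F-Bb-Db.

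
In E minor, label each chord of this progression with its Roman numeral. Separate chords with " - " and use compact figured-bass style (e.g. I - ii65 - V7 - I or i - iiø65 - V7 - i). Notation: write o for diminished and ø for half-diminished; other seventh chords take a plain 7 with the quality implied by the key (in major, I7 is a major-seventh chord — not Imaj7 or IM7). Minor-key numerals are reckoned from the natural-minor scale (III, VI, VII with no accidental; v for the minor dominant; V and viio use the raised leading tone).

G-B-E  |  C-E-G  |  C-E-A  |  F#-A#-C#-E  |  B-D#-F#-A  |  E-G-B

i6 - VI - iv6 - V7/V - V7 - i

G-B-E has root E, degree 1 in E minor, so i6.
C-E-G: major triad on C = scale degree 6 → VI.
C-E-A: minor triad on A = scale degree 4 → iv6.
F#-A#-C#-E is the secondary dominant of V (dominant seventh chord on F#): V7/V.
B-D#-F#-A: root B is the dominant; dominant seventh chord there is V7.
E-G-B: minor triad on E = scale degree 1 → i.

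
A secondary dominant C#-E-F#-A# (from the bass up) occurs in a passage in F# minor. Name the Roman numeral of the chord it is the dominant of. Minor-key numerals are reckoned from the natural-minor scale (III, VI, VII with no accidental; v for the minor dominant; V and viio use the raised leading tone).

iv

The chord is a dominant seventh chord on F#.
A dominant resolves down a perfect fifth: F# → B. In F# minor, B is scale degree 4, i.e. iv.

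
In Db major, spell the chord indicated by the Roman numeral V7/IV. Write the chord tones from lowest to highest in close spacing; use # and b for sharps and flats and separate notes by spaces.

V7/IV is a secondary dominant — the dominant seventh of IV. IV in Db major is Gb, so the applied chord's root is Db, a perfect fifth above.
Building a dominant seventh chord on Db gives Db-F-Ab-Cb.

Db F Ab Cb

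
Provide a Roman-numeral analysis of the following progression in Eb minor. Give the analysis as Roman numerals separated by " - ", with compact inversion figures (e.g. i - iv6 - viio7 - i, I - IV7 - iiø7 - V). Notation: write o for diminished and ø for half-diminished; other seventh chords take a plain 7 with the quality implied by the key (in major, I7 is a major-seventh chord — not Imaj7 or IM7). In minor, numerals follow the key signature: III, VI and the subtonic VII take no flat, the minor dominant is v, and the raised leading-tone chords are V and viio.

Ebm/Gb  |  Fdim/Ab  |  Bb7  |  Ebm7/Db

Ebm/Gb: root Eb is the tonic; minor triad there is i6.
Fdim/Ab has root F, degree 2 in Eb minor, so iio6.
Bb7 has root Bb, degree 5 in Eb minor, so V7.
Ebm7/Db: minor seventh chord on Eb = scale degree 1 → i42.

i6 - iio6 - V7 - i42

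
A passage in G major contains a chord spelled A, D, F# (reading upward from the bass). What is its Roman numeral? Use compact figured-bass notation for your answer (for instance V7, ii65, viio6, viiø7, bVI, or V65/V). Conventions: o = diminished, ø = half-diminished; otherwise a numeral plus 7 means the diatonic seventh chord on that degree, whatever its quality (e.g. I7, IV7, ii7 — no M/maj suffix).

The pitches D-F#-A form a major triad rooted on D.
D is scale degree 5 in G major, and a major triad on that degree is written V.
With A in the bass the chord is in second inversion, so the figured bass is 64.

V64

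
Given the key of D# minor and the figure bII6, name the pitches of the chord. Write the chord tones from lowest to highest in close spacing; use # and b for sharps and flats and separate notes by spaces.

G# B E

bII6 is the Neapolitan sixth — a major triad on the lowered second degree, here in its customary first inversion. In D# minor that root is E.
So the chord is E-G#-B, a major triad.
The figured bass 6 indicates first inversion, placing the third (G#) in the bass: G#-B-E.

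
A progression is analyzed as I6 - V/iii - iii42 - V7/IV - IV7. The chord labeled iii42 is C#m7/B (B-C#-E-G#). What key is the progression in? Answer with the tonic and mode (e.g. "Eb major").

iii42 is given as B-C#-E-G# — a minor seventh chord with root C#.
Counting down 2 scale steps from C# places the tonic on A; a minor seventh chord on degree 3 is diatonic only in major.

A major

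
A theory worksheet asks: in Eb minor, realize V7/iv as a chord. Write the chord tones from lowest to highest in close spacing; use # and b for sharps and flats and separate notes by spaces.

Eb G Bb Db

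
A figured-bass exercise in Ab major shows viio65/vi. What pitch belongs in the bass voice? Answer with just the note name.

G

The applied chord viio65/vi is rooted on E: E-G-Bb-Db.
The figure 65 means first inversion — the third is in the bass.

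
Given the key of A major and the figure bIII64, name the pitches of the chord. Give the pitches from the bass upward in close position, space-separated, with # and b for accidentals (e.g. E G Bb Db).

G C E

Scale degree 3 in A major is C#; lowering it a half step gives C. bIII64 is a major triad on the lowered third degree, borrowed from the parallel minor.
So the chord is C-E-G.
With the 64 figure the chord is in second inversion; from the bass G upward in close position it reads G-C-E.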